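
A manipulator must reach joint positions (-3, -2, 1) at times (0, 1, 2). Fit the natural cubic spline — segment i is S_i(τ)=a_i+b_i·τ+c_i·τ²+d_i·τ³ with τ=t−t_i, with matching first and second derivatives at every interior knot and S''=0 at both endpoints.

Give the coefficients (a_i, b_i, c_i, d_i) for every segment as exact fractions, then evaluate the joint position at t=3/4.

  seg 0: a=-3 b=1/2 c=0 d=1/2
  seg 1: a=-2 b=2 c=3/2 d=-1/2
S(3/4) = -309/128

Δ: Δ0=1, Δ1=3
row 1: diag=4, rhs=12; c'=1/4, d'=3
back: M1=3
M: M0=0, M1=3, M2=0
seg 0: a=-3, c=M0/2=0, d=(M1−M0)/(6·1)=1/2, b=Δ0−h0·(2M0+M1)/6=1/2
seg 1: a=-2, c=M1/2=3/2, d=(M2−M1)/(6·1)=-1/2, b=Δ1−h1·(2M1+M2)/6=2
t_q=3/4 → seg 0, τ=3/4; S=-3+1/2·τ+0·τ²+1/2·τ³=-309/128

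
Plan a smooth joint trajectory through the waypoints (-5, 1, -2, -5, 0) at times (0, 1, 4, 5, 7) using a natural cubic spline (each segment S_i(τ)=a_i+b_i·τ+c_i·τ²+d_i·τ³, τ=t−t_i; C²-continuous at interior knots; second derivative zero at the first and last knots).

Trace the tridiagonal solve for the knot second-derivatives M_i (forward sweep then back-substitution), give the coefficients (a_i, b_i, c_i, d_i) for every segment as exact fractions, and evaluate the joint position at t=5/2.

Δ: Δ0=6, Δ1=-1, Δ2=-3, Δ3=5/2
row 1: diag=8, rhs=-42; c'=3/8, d'=-21/4
row 2: denom=8−3·3/8=55/8; d'=(-12−3·-21/4)/(55/8)=6/11
row 3: denom=6−1·8/55=322/55; d'=(33−1·6/11)/(322/55)=255/46
back: M3=255/46
back: M2=6/11−8/55·255/46=-6/23
back: M1=-21/4−3/8·-6/23=-237/46
M: M0=0, M1=-237/46, M2=-6/23, M3=255/46, M4=0
seg 0: a=-5, c=M0/2=0, d=(M1−M0)/(6·1)=-79/92, b=Δ0−h0·(2M0+M1)/6=631/92
seg 1: a=1, c=M1/2=-237/92, d=(M2−M1)/(6·3)=25/92, b=Δ1−h1·(2M1+M2)/6=197/46
seg 2: a=-2, c=M2/2=-3/23, d=(M3−M2)/(6·1)=89/92, b=Δ2−h2·(2M2+M3)/6=-353/92
seg 3: a=-5, c=M3/2=255/92, d=(M4−M3)/(6·2)=-85/184, b=Δ3−h3·(2M3+M4)/6=-55/46
t_q=5/2 → seg 1, τ=3/2; S=1+197/46·τ+-237/92·τ²+25/92·τ³=1873/736

  seg 0: a=-5 b=631/92 c=0 d=-79/92
  seg 1: a=1 b=197/46 c=-237/92 d=25/92
  seg 2: a=-2 b=-353/92 c=-3/23 d=89/92
  seg 3: a=-5 b=-55/46 c=255/92 d=-85/184
S(5/2) = 1873/736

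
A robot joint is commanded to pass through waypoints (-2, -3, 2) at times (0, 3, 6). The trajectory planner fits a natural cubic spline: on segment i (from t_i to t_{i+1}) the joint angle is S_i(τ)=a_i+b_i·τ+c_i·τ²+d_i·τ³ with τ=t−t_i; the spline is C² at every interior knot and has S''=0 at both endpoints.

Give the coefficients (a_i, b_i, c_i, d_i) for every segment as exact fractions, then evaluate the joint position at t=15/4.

Δ: Δ0=-1/3, Δ1=5/3
row 1: diag=12, rhs=12; c'=1/4, d'=1
back: M1=1
M: M0=0, M1=1, M2=0
seg 0: a=-2, c=M0/2=0, d=(M1−M0)/(6·3)=1/18, b=Δ0−h0·(2M0+M1)/6=-5/6
seg 1: a=-3, c=M1/2=1/2, d=(M2−M1)/(6·3)=-1/18, b=Δ1−h1·(2M1+M2)/6=2/3
t_q=15/4 → seg 1, τ=3/4; S=-3+2/3·τ+1/2·τ²+-1/18·τ³=-287/128

  seg 0: a=-2 b=-5/6 c=0 d=1/18
  seg 1: a=-3 b=2/3 c=1/2 d=-1/18
S(15/4) = -287/128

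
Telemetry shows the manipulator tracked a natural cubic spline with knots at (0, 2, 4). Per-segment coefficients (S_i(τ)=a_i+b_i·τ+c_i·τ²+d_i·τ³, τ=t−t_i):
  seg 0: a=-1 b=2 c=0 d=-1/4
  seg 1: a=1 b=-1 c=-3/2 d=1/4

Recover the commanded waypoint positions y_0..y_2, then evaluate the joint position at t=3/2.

y_0 = S_0(0) = a_0 = -1
y_1 = S_1(0) = a_1 = 1
y_2 = S_1(2) = -5
t_q=3/2 is in segment 0 (τ=3/2); S_0(τ)=37/32

y_0=-1 y_1=1 y_2=-5
S(3/2) = 37/32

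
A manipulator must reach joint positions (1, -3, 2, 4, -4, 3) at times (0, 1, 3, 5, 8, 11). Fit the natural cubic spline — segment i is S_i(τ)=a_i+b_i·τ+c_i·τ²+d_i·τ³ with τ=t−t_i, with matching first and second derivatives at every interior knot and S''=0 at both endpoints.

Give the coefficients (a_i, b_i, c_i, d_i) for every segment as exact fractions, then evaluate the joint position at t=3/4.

Δ: Δ0=-4, Δ1=5/2, Δ2=1, Δ3=-8/3, Δ4=7/3
row 1: diag=6, rhs=39; c'=1/3, d'=13/2
row 2: denom=8−2·1/3=22/3; d'=(-9−2·13/2)/(22/3)=-3
row 3: denom=10−2·3/11=104/11; d'=(-22−2·-3)/(104/11)=-22/13
row 4: denom=12−3·33/104=1149/104; d'=(30−3·-22/13)/(1149/104)=1216/383
back: M4=1216/383
back: M3=-22/13−33/104·1216/383=-1034/383
back: M2=-3−3/11·-1034/383=-867/383
back: M1=13/2−1/3·-867/383=5557/766
M: M0=0, M1=5557/766, M2=-867/383, M3=-1034/383, M4=1216/383, M5=0
seg 0: a=1, c=M0/2=0, d=(M1−M0)/(6·1)=5557/4596, b=Δ0−h0·(2M0+M1)/6=-23941/4596
seg 1: a=-3, c=M1/2=5557/1532, d=(M2−M1)/(6·2)=-7291/9192, b=Δ1−h1·(2M1+M2)/6=-3635/2298
seg 2: a=2, c=M2/2=-867/766, d=(M3−M2)/(6·2)=-167/4596, b=Δ2−h2·(2M2+M3)/6=3917/1149
seg 3: a=4, c=M3/2=-517/383, d=(M4−M3)/(6·3)=125/383, b=Δ3−h3·(2M3+M4)/6=-1786/1149
seg 4: a=-4, c=M4/2=608/383, d=(M5−M4)/(6·3)=-608/3447, b=Δ4−h4·(2M4+M5)/6=-967/1149
t_q=3/4 → seg 0, τ=3/4; S=1+-23941/4596·τ+0·τ²+5557/4596·τ³=-234995/98048

  seg 0: a=1 b=-23941/4596 c=0 d=5557/4596
  seg 1: a=-3 b=-3635/2298 c=5557/1532 d=-7291/9192
  seg 2: a=2 b=3917/1149 c=-867/766 d=-167/4596
  seg 3: a=4 b=-1786/1149 c=-517/383 d=125/383
  seg 4: a=-4 b=-967/1149 c=608/383 d=-608/3447
S(3/4) = -234995/98048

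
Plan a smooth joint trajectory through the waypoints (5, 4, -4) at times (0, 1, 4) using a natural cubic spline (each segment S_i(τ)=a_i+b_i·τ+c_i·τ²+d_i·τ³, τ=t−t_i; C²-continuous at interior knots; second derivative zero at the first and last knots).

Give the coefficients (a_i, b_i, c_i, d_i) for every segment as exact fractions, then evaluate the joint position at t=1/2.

Δ: Δ0=-1, Δ1=-8/3
row 1: diag=8, rhs=-10; c'=3/8, d'=-5/4
back: M1=-5/4
M: M0=0, M1=-5/4, M2=0
seg 0: a=5, c=M0/2=0, d=(M1−M0)/(6·1)=-5/24, b=Δ0−h0·(2M0+M1)/6=-19/24
seg 1: a=4, c=M1/2=-5/8, d=(M2−M1)/(6·3)=5/72, b=Δ1−h1·(2M1+M2)/6=-17/12
t_q=1/2 → seg 0, τ=1/2; S=5+-19/24·τ+0·τ²+-5/24·τ³=293/64

  seg 0: a=5 b=-19/24 c=0 d=-5/24
  seg 1: a=4 b=-17/12 c=-5/8 d=5/72
S(1/2) = 293/64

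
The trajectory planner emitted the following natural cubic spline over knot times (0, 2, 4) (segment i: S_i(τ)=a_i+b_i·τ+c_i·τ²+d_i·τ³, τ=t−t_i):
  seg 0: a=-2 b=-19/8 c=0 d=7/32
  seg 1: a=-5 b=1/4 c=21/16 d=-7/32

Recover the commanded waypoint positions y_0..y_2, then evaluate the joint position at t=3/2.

y_0=-2 y_1=-5 y_2=-1
S(3/2) = -1235/256

y_0 = S_0(0) = a_0 = -2
y_1 = S_1(0) = a_1 = -5
y_2 = S_1(2) = -1
t_q=3/2 is in segment 0 (τ=3/2); S_0(τ)=-1235/256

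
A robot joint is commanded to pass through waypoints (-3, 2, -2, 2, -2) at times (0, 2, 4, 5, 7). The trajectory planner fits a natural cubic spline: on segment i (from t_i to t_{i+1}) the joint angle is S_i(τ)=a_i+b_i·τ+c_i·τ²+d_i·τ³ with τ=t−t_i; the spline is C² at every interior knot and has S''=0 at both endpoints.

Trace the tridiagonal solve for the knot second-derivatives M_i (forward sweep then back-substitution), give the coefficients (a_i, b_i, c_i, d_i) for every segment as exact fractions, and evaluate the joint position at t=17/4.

  seg 0: a=-3 b=1123/256 c=0 d=-483/1024
  seg 1: a=2 b=-163/128 c=-1449/512 d=1263/1024
  seg 2: a=-2 b=565/256 c=585/128 d=-711/256
  seg 3: a=2 b=193/64 c=-963/256 d=321/512
S(17/4) = -19759/16384

Δ: Δ0=5/2, Δ1=-2, Δ2=4, Δ3=-2
row 1: diag=8, rhs=-27; c'=1/4, d'=-27/8
row 2: denom=6−2·1/4=11/2; d'=(36−2·-27/8)/(11/2)=171/22
row 3: denom=6−1·2/11=64/11; d'=(-36−1·171/22)/(64/11)=-963/128
back: M3=-963/128
back: M2=171/22−2/11·-963/128=585/64
back: M1=-27/8−1/4·585/64=-1449/256
M: M0=0, M1=-1449/256, M2=585/64, M3=-963/128, M4=0
seg 0: a=-3, c=M0/2=0, d=(M1−M0)/(6·2)=-483/1024, b=Δ0−h0·(2M0+M1)/6=1123/256
seg 1: a=2, c=M1/2=-1449/512, d=(M2−M1)/(6·2)=1263/1024, b=Δ1−h1·(2M1+M2)/6=-163/128
seg 2: a=-2, c=M2/2=585/128, d=(M3−M2)/(6·1)=-711/256, b=Δ2−h2·(2M2+M3)/6=565/256
seg 3: a=2, c=M3/2=-963/256, d=(M4−M3)/(6·2)=321/512, b=Δ3−h3·(2M3+M4)/6=193/64
t_q=17/4 → seg 2, τ=1/4; S=-2+565/256·τ+585/128·τ²+-711/256·τ³=-19759/16384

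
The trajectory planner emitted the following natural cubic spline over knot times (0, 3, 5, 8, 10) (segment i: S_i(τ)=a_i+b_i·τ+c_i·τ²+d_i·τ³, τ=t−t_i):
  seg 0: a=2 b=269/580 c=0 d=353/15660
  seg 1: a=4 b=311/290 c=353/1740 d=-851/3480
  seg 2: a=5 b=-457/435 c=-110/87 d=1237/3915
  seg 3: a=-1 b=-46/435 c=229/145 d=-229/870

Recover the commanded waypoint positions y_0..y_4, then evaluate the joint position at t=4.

y_0 = S_0(0) = a_0 = 2
y_1 = S_1(0) = a_1 = 4
y_2 = S_2(0) = a_2 = 5
y_3 = S_3(0) = a_3 = -1
y_4 = S_3(2) = 3
t_q=4 is in segment 1 (τ=1); S_1(τ)=17507/3480

y_0=2 y_1=4 y_2=5 y_3=-1 y_4=3
S(4) = 17507/3480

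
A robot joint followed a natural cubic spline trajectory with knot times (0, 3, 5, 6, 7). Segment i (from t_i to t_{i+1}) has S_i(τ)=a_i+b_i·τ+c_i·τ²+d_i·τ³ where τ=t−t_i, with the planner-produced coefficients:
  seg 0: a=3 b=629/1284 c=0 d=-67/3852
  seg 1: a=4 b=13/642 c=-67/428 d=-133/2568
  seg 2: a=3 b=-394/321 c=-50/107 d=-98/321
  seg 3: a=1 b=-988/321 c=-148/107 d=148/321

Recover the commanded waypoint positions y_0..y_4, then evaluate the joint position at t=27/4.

y_0 = S_0(0) = a_0 = 3
y_1 = S_1(0) = a_1 = 4
y_2 = S_2(0) = a_2 = 3
y_3 = S_3(0) = a_3 = 1
y_4 = S_3(1) = -3
t_q=27/4 is in segment 3 (τ=3/4); S_3(τ)=-3239/1712

y_0=3 y_1=4 y_2=3 y_3=1 y_4=-3
S(27/4) = -3239/1712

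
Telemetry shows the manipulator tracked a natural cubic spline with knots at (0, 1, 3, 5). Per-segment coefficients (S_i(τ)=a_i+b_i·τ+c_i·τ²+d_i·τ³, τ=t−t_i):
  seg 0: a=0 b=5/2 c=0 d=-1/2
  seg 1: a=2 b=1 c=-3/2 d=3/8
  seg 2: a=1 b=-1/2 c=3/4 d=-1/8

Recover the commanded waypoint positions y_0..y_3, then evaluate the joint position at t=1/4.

y_0=0 y_1=2 y_2=1 y_3=2
S(1/4) = 79/128

y_0 = S_0(0) = a_0 = 0
y_1 = S_1(0) = a_1 = 2
y_2 = S_2(0) = a_2 = 1
y_3 = S_2(2) = 2
t_q=1/4 is in segment 0 (τ=1/4); S_0(τ)=79/128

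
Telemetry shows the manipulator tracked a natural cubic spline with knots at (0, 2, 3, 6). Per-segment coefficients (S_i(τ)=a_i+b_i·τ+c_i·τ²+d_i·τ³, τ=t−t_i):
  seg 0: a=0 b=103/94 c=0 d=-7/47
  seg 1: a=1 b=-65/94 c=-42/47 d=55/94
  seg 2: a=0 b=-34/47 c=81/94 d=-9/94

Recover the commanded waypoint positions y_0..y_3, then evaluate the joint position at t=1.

y_0 = S_0(0) = a_0 = 0
y_1 = S_1(0) = a_1 = 1
y_2 = S_2(0) = a_2 = 0
y_3 = S_2(3) = 3
t_q=1 is in segment 0 (τ=1); S_0(τ)=89/94

y_0=0 y_1=1 y_2=0 y_3=3
S(1) = 89/94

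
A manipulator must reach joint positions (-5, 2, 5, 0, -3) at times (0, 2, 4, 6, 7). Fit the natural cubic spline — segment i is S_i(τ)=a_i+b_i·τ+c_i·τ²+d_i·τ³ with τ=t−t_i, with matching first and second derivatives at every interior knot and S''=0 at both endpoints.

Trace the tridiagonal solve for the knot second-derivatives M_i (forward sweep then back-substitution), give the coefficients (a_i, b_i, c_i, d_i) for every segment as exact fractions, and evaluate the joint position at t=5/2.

  seg 0: a=-5 b=154/41 c=0 d=-21/328
  seg 1: a=2 b=245/82 c=-63/164 d=-59/328
  seg 2: a=5 b=-29/41 c=-60/41 d=93/328
  seg 3: a=0 b=-259/82 c=39/164 d=-13/164
S(5/2) = 8857/2624

Δ: Δ0=7/2, Δ1=3/2, Δ2=-5/2, Δ3=-3
row 1: diag=8, rhs=-12; c'=1/4, d'=-3/2
row 2: denom=8−2·1/4=15/2; d'=(-24−2·-3/2)/(15/2)=-14/5
row 3: denom=6−2·4/15=82/15; d'=(-3−2·-14/5)/(82/15)=39/82
back: M3=39/82
back: M2=-14/5−4/15·39/82=-120/41
back: M1=-3/2−1/4·-120/41=-63/82
M: M0=0, M1=-63/82, M2=-120/41, M3=39/82, M4=0
seg 0: a=-5, c=M0/2=0, d=(M1−M0)/(6·2)=-21/328, b=Δ0−h0·(2M0+M1)/6=154/41
seg 1: a=2, c=M1/2=-63/164, d=(M2−M1)/(6·2)=-59/328, b=Δ1−h1·(2M1+M2)/6=245/82
seg 2: a=5, c=M2/2=-60/41, d=(M3−M2)/(6·2)=93/328, b=Δ2−h2·(2M2+M3)/6=-29/41
seg 3: a=0, c=M3/2=39/164, d=(M4−M3)/(6·1)=-13/164, b=Δ3−h3·(2M3+M4)/6=-259/82
t_q=5/2 → seg 1, τ=1/2; S=2+245/82·τ+-63/164·τ²+-59/328·τ³=8857/2624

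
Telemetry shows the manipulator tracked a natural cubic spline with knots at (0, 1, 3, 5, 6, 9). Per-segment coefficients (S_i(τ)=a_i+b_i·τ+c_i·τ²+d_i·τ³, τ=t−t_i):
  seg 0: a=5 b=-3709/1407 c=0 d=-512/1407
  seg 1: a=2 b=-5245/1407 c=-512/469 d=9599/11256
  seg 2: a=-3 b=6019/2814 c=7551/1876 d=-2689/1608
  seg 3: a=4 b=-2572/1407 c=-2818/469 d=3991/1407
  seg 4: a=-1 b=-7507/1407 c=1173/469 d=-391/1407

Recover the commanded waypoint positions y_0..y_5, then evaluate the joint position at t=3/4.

y_0 = S_0(0) = a_0 = 5
y_1 = S_1(0) = a_1 = 2
y_2 = S_2(0) = a_2 = -3
y_3 = S_3(0) = a_3 = 4
y_4 = S_4(0) = a_4 = -1
y_5 = S_4(3) = -2
t_q=3/4 is in segment 0 (τ=3/4); S_0(τ)=769/268

y_0=5 y_1=2 y_2=-3 y_3=4 y_4=-1 y_5=-2
S(3/4) = 769/268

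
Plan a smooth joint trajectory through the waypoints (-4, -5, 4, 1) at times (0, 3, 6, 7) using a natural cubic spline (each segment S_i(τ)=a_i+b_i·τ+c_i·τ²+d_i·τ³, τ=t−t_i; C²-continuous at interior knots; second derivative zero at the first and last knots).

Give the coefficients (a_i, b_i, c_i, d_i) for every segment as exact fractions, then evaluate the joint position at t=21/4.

  seg 0: a=-4 b=-163/87 c=0 d=134/783
  seg 1: a=-5 b=239/87 c=134/87 d=-380/783
  seg 2: a=4 b=-97/87 c=-82/29 d=82/87
S(21/4) = 1601/464

Δ: Δ0=-1/3, Δ1=3, Δ2=-3
row 1: diag=12, rhs=20; c'=1/4, d'=5/3
row 2: denom=8−3·1/4=29/4; d'=(-36−3·5/3)/(29/4)=-164/29
back: M2=-164/29
back: M1=5/3−1/4·-164/29=268/87
M: M0=0, M1=268/87, M2=-164/29, M3=0
seg 0: a=-4, c=M0/2=0, d=(M1−M0)/(6·3)=134/783, b=Δ0−h0·(2M0+M1)/6=-163/87
seg 1: a=-5, c=M1/2=134/87, d=(M2−M1)/(6·3)=-380/783, b=Δ1−h1·(2M1+M2)/6=239/87
seg 2: a=4, c=M2/2=-82/29, d=(M3−M2)/(6·1)=82/87, b=Δ2−h2·(2M2+M3)/6=-97/87
t_q=21/4 → seg 1, τ=9/4; S=-5+239/87·τ+134/87·τ²+-380/783·τ³=1601/464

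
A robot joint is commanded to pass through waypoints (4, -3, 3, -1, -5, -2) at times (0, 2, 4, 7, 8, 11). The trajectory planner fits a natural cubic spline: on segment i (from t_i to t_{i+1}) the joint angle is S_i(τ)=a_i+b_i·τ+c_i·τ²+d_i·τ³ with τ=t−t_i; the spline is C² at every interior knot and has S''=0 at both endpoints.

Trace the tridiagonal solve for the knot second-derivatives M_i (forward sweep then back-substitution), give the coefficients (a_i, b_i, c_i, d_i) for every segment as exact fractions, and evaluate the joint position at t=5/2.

Δ: Δ0=-7/2, Δ1=3, Δ2=-4/3, Δ3=-4, Δ4=1
row 1: diag=8, rhs=39; c'=1/4, d'=39/8
row 2: denom=10−2·1/4=19/2; d'=(-26−2·39/8)/(19/2)=-143/38
row 3: denom=8−3·6/19=134/19; d'=(-16−3·-143/38)/(134/19)=-179/268
row 4: denom=8−1·19/134=1053/134; d'=(30−1·-179/268)/(1053/134)=8219/2106
back: M4=8219/2106
back: M3=-179/268−19/134·8219/2106=-1286/1053
back: M2=-143/38−6/19·-1286/1053=-2371/702
back: M1=39/8−1/4·-2371/702=4015/702
M: M0=0, M1=4015/702, M2=-2371/702, M3=-1286/1053, M4=8219/2106, M5=0
seg 0: a=4, c=M0/2=0, d=(M1−M0)/(6·2)=4015/8424, b=Δ0−h0·(2M0+M1)/6=-5693/1053
seg 1: a=-3, c=M1/2=4015/1404, d=(M2−M1)/(6·2)=-3193/4212, b=Δ1−h1·(2M1+M2)/6=659/2106
seg 2: a=3, c=M2/2=-2371/1404, d=(M3−M2)/(6·3)=4541/37908, b=Δ2−h2·(2M2+M3)/6=5591/2106
seg 3: a=-1, c=M3/2=-643/1053, d=(M4−M3)/(6·1)=1199/1404, b=Δ3−h3·(2M3+M4)/6=-17873/4212
seg 4: a=-5, c=M4/2=8219/4212, d=(M5−M4)/(6·3)=-8219/37908, b=Δ4−h4·(2M4+M5)/6=-6113/2106
t_q=5/2 → seg 1, τ=1/2; S=-3+659/2106·τ+4015/1404·τ²+-3193/4212·τ³=-1921/864

  seg 0: a=4 b=-5693/1053 c=0 d=4015/8424
  seg 1: a=-3 b=659/2106 c=4015/1404 d=-3193/4212
  seg 2: a=3 b=5591/2106 c=-2371/1404 d=4541/37908
  seg 3: a=-1 b=-17873/4212 c=-643/1053 d=1199/1404
  seg 4: a=-5 b=-6113/2106 c=8219/4212 d=-8219/37908
S(5/2) = -1921/864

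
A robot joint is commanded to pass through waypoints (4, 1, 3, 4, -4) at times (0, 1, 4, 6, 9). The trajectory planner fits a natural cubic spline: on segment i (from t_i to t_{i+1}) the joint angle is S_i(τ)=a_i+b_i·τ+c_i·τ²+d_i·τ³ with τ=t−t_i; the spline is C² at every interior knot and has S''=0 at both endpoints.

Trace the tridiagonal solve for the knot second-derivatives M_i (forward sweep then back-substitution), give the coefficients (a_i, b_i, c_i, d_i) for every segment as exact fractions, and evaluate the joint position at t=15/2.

  seg 0: a=4 b=-1186/339 c=0 d=169/339
  seg 1: a=1 b=-679/339 c=169/113 d=-616/3051
  seg 2: a=3 b=515/339 c=-109/339 d=-85/904
  seg 3: a=4 b=-607/678 c=-1201/1356 d=1201/12204
S(15/2) = 3603/3616

Δ: Δ0=-3, Δ1=2/3, Δ2=1/2, Δ3=-8/3
row 1: diag=8, rhs=22; c'=3/8, d'=11/4
row 2: denom=10−3·3/8=71/8; d'=(-1−3·11/4)/(71/8)=-74/71
row 3: denom=10−2·16/71=678/71; d'=(-19−2·-74/71)/(678/71)=-1201/678
back: M3=-1201/678
back: M2=-74/71−16/71·-1201/678=-218/339
back: M1=11/4−3/8·-218/339=338/113
M: M0=0, M1=338/113, M2=-218/339, M3=-1201/678, M4=0
seg 0: a=4, c=M0/2=0, d=(M1−M0)/(6·1)=169/339, b=Δ0−h0·(2M0+M1)/6=-1186/339
seg 1: a=1, c=M1/2=169/113, d=(M2−M1)/(6·3)=-616/3051, b=Δ1−h1·(2M1+M2)/6=-679/339
seg 2: a=3, c=M2/2=-109/339, d=(M3−M2)/(6·2)=-85/904, b=Δ2−h2·(2M2+M3)/6=515/339
seg 3: a=4, c=M3/2=-1201/1356, d=(M4−M3)/(6·3)=1201/12204, b=Δ3−h3·(2M3+M4)/6=-607/678
t_q=15/2 → seg 3, τ=3/2; S=4+-607/678·τ+-1201/1356·τ²+1201/12204·τ³=3603/3616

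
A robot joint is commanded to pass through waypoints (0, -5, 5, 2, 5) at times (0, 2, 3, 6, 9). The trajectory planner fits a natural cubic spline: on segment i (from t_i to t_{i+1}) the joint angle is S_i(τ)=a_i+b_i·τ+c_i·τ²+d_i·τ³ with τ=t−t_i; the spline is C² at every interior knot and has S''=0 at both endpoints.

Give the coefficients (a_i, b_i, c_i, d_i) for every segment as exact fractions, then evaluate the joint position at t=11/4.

Δ: Δ0=-5/2, Δ1=10, Δ2=-1, Δ3=1
row 1: diag=6, rhs=75; c'=1/6, d'=25/2
row 2: denom=8−1·1/6=47/6; d'=(-66−1·25/2)/(47/6)=-471/47
row 3: denom=12−3·18/47=510/47; d'=(12−3·-471/47)/(510/47)=659/170
back: M3=659/170
back: M2=-471/47−18/47·659/170=-978/85
back: M1=25/2−1/6·-978/85=2451/170
M: M0=0, M1=2451/170, M2=-978/85, M3=659/170, M4=0
seg 0: a=0, c=M0/2=0, d=(M1−M0)/(6·2)=817/680, b=Δ0−h0·(2M0+M1)/6=-621/85
seg 1: a=-5, c=M1/2=2451/340, d=(M2−M1)/(6·1)=-1469/340, b=Δ1−h1·(2M1+M2)/6=1209/170
seg 2: a=5, c=M2/2=-489/85, d=(M3−M2)/(6·3)=523/612, b=Δ2−h2·(2M2+M3)/6=2913/340
seg 3: a=2, c=M3/2=659/340, d=(M4−M3)/(6·3)=-659/3060, b=Δ3−h3·(2M3+M4)/6=-489/170
t_q=11/4 → seg 1, τ=3/4; S=-5+1209/170·τ+2451/340·τ²+-1469/340·τ³=55837/21760

  seg 0: a=0 b=-621/85 c=0 d=817/680
  seg 1: a=-5 b=1209/170 c=2451/340 d=-1469/340
  seg 2: a=5 b=2913/340 c=-489/85 d=523/612
  seg 3: a=2 b=-489/170 c=659/340 d=-659/3060
S(11/4) = 55837/21760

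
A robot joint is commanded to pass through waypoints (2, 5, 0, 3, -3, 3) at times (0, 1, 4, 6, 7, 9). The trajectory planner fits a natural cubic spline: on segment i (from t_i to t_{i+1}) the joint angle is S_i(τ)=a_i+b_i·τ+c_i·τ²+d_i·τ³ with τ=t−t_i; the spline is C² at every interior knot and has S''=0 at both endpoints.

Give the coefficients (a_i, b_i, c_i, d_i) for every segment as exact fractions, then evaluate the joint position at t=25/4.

Δ: Δ0=3, Δ1=-5/3, Δ2=3/2, Δ3=-6, Δ4=3
row 1: diag=8, rhs=-28; c'=3/8, d'=-7/2
row 2: denom=10−3·3/8=71/8; d'=(19−3·-7/2)/(71/8)=236/71
row 3: denom=6−2·16/71=394/71; d'=(-45−2·236/71)/(394/71)=-3667/394
row 4: denom=6−1·71/394=2293/394; d'=(54−1·-3667/394)/(2293/394)=24943/2293
back: M4=24943/2293
back: M3=-3667/394−71/394·24943/2293=-25836/2293
back: M2=236/71−16/71·-25836/2293=13444/2293
back: M1=-7/2−3/8·13444/2293=-13067/2293
M: M0=0, M1=-13067/2293, M2=13444/2293, M3=-25836/2293, M4=24943/2293, M5=0
seg 0: a=2, c=M0/2=0, d=(M1−M0)/(6·1)=-13067/13758, b=Δ0−h0·(2M0+M1)/6=54341/13758
seg 1: a=5, c=M1/2=-13067/4586, d=(M2−M1)/(6·3)=8837/13758, b=Δ1−h1·(2M1+M2)/6=7570/6879
seg 2: a=0, c=M2/2=6722/2293, d=(M3−M2)/(6·2)=-9820/6879, b=Δ2−h2·(2M2+M3)/6=18533/13758
seg 3: a=3, c=M3/2=-12918/2293, d=(M4−M3)/(6·1)=50779/13758, b=Δ3−h3·(2M3+M4)/6=-55819/13758
seg 4: a=-3, c=M4/2=24943/4586, d=(M5−M4)/(6·2)=-24943/27516, b=Δ4−h4·(2M4+M5)/6=-29249/6879
t_q=25/4 → seg 3, τ=1/4; S=3+-55819/13758·τ+-12918/2293·τ²+50779/13758·τ³=496393/293504

  seg 0: a=2 b=54341/13758 c=0 d=-13067/13758
  seg 1: a=5 b=7570/6879 c=-13067/4586 d=8837/13758
  seg 2: a=0 b=18533/13758 c=6722/2293 d=-9820/6879
  seg 3: a=3 b=-55819/13758 c=-12918/2293 d=50779/13758
  seg 4: a=-3 b=-29249/6879 c=24943/4586 d=-24943/27516
S(25/4) = 496393/293504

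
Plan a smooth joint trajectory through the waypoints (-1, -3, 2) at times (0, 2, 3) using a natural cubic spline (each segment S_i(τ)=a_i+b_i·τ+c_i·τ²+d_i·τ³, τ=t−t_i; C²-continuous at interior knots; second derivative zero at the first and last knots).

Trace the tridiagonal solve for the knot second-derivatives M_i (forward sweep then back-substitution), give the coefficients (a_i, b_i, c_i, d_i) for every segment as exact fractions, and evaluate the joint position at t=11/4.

  seg 0: a=-1 b=-3 c=0 d=1/2
  seg 1: a=-3 b=3 c=3 d=-1
S(11/4) = 33/64

Δ: Δ0=-1, Δ1=5
row 1: diag=6, rhs=36; c'=1/6, d'=6
back: M1=6
M: M0=0, M1=6, M2=0
seg 0: a=-1, c=M0/2=0, d=(M1−M0)/(6·2)=1/2, b=Δ0−h0·(2M0+M1)/6=-3
seg 1: a=-3, c=M1/2=3, d=(M2−M1)/(6·1)=-1, b=Δ1−h1·(2M1+M2)/6=3
t_q=11/4 → seg 1, τ=3/4; S=-3+3·τ+3·τ²+-1·τ³=33/64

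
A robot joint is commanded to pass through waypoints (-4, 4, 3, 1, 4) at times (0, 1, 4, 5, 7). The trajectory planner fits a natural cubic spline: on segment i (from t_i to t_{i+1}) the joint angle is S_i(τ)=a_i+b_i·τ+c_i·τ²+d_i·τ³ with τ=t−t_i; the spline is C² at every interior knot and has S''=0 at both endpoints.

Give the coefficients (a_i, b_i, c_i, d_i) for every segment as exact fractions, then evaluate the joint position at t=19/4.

Δ: Δ0=8, Δ1=-1/3, Δ2=-2, Δ3=3/2
row 1: diag=8, rhs=-50; c'=3/8, d'=-25/4
row 2: denom=8−3·3/8=55/8; d'=(-10−3·-25/4)/(55/8)=14/11
row 3: denom=6−1·8/55=322/55; d'=(21−1·14/11)/(322/55)=155/46
back: M3=155/46
back: M2=14/11−8/55·155/46=18/23
back: M1=-25/4−3/8·18/23=-301/46
M: M0=0, M1=-301/46, M2=18/23, M3=155/46, M4=0
seg 0: a=-4, c=M0/2=0, d=(M1−M0)/(6·1)=-301/276, b=Δ0−h0·(2M0+M1)/6=2509/276
seg 1: a=4, c=M1/2=-301/92, d=(M2−M1)/(6·3)=337/828, b=Δ1−h1·(2M1+M2)/6=803/138
seg 2: a=3, c=M2/2=9/23, d=(M3−M2)/(6·1)=119/276, b=Δ2−h2·(2M2+M3)/6=-779/276
seg 3: a=1, c=M3/2=155/92, d=(M4−M3)/(6·2)=-155/552, b=Δ3−h3·(2M3+M4)/6=-103/138
t_q=19/4 → seg 2, τ=3/4; S=3+-779/276·τ+9/23·τ²+119/276·τ³=329/256

  seg 0: a=-4 b=2509/276 c=0 d=-301/276
  seg 1: a=4 b=803/138 c=-301/92 d=337/828
  seg 2: a=3 b=-779/276 c=9/23 d=119/276
  seg 3: a=1 b=-103/138 c=155/92 d=-155/552
S(19/4) = 329/256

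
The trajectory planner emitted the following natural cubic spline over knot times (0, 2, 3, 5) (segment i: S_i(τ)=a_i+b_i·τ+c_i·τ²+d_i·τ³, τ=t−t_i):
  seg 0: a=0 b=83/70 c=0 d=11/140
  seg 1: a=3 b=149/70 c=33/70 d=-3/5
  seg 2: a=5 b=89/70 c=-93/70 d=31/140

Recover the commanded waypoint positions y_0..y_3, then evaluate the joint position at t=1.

y_0 = S_0(0) = a_0 = 0
y_1 = S_1(0) = a_1 = 3
y_2 = S_2(0) = a_2 = 5
y_3 = S_2(2) = 4
t_q=1 is in segment 0 (τ=1); S_0(τ)=177/140

y_0=0 y_1=3 y_2=5 y_3=4
S(1) = 177/140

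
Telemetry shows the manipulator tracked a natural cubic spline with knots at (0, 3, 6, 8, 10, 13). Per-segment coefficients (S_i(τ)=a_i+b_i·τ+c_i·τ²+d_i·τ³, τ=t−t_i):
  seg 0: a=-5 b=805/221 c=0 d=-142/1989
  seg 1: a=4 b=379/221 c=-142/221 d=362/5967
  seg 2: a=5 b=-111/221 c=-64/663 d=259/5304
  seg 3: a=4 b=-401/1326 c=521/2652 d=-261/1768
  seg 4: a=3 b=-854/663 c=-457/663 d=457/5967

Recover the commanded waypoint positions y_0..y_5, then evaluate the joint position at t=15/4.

y_0=-5 y_1=4 y_2=5 y_3=4 y_4=3 y_5=-5
S(15/4) = 2693/544

y_0 = S_0(0) = a_0 = -5
y_1 = S_1(0) = a_1 = 4
y_2 = S_2(0) = a_2 = 5
y_3 = S_3(0) = a_3 = 4
y_4 = S_4(0) = a_4 = 3
y_5 = S_4(3) = -5
t_q=15/4 is in segment 1 (τ=3/4); S_1(τ)=2693/544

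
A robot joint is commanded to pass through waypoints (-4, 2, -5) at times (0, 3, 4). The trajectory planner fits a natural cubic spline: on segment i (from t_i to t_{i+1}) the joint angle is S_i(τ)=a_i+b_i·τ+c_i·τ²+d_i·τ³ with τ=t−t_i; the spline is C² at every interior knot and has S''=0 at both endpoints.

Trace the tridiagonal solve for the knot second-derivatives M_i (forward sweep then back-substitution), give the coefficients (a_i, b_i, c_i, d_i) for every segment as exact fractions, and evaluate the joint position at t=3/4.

  seg 0: a=-4 b=43/8 c=0 d=-3/8
  seg 1: a=2 b=-19/4 c=-27/8 d=9/8
S(3/4) = -65/512

Δ: Δ0=2, Δ1=-7
row 1: diag=8, rhs=-54; c'=1/8, d'=-27/4
back: M1=-27/4
M: M0=0, M1=-27/4, M2=0
seg 0: a=-4, c=M0/2=0, d=(M1−M0)/(6·3)=-3/8, b=Δ0−h0·(2M0+M1)/6=43/8
seg 1: a=2, c=M1/2=-27/8, d=(M2−M1)/(6·1)=9/8, b=Δ1−h1·(2M1+M2)/6=-19/4
t_q=3/4 → seg 0, τ=3/4; S=-4+43/8·τ+0·τ²+-3/8·τ³=-65/512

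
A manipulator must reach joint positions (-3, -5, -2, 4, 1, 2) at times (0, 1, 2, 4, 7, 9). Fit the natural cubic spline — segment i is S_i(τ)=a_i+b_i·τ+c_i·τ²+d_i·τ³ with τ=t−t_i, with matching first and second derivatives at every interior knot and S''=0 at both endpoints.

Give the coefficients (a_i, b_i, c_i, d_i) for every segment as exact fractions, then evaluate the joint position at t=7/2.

  seg 0: a=-3 b=-6307/1933 c=0 d=2441/1933
  seg 1: a=-5 b=1016/1933 c=7323/1933 d=-2540/1933
  seg 2: a=-2 b=8042/1933 c=-297/1933 d=-1649/7732
  seg 3: a=4 b=1907/1933 c=-5541/3866 d=2981/11598
  seg 4: a=1 b=-2603/3866 c=1701/1933 d=-567/3866
S(7/2) = 196397/61856

Δ: Δ0=-2, Δ1=3, Δ2=3, Δ3=-1, Δ4=1/2
row 1: diag=4, rhs=30; c'=1/4, d'=15/2
row 2: denom=6−1·1/4=23/4; d'=(0−1·15/2)/(23/4)=-30/23
row 3: denom=10−2·8/23=214/23; d'=(-24−2·-30/23)/(214/23)=-246/107
row 4: denom=10−3·69/214=1933/214; d'=(9−3·-246/107)/(1933/214)=3402/1933
back: M4=3402/1933
back: M3=-246/107−69/214·3402/1933=-5541/1933
back: M2=-30/23−8/23·-5541/1933=-594/1933
back: M1=15/2−1/4·-594/1933=14646/1933
M: M0=0, M1=14646/1933, M2=-594/1933, M3=-5541/1933, M4=3402/1933, M5=0
seg 0: a=-3, c=M0/2=0, d=(M1−M0)/(6·1)=2441/1933, b=Δ0−h0·(2M0+M1)/6=-6307/1933
seg 1: a=-5, c=M1/2=7323/1933, d=(M2−M1)/(6·1)=-2540/1933, b=Δ1−h1·(2M1+M2)/6=1016/1933
seg 2: a=-2, c=M2/2=-297/1933, d=(M3−M2)/(6·2)=-1649/7732, b=Δ2−h2·(2M2+M3)/6=8042/1933
seg 3: a=4, c=M3/2=-5541/3866, d=(M4−M3)/(6·3)=2981/11598, b=Δ3−h3·(2M3+M4)/6=1907/1933
seg 4: a=1, c=M4/2=1701/1933, d=(M5−M4)/(6·2)=-567/3866, b=Δ4−h4·(2M4+M5)/6=-2603/3866
t_q=7/2 → seg 2, τ=3/2; S=-2+8042/1933·τ+-297/1933·τ²+-1649/7732·τ³=196397/61856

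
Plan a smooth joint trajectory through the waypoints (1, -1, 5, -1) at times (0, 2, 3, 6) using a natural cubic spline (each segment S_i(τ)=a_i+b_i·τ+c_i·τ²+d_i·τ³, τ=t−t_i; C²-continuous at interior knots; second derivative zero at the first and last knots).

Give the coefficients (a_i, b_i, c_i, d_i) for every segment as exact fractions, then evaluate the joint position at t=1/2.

Δ: Δ0=-1, Δ1=6, Δ2=-2
row 1: diag=6, rhs=42; c'=1/6, d'=7
row 2: denom=8−1·1/6=47/6; d'=(-48−1·7)/(47/6)=-330/47
back: M2=-330/47
back: M1=7−1/6·-330/47=384/47
M: M0=0, M1=384/47, M2=-330/47, M3=0
seg 0: a=1, c=M0/2=0, d=(M1−M0)/(6·2)=32/47, b=Δ0−h0·(2M0+M1)/6=-175/47
seg 1: a=-1, c=M1/2=192/47, d=(M2−M1)/(6·1)=-119/47, b=Δ1−h1·(2M1+M2)/6=209/47
seg 2: a=5, c=M2/2=-165/47, d=(M3−M2)/(6·3)=55/141, b=Δ2−h2·(2M2+M3)/6=236/47
t_q=1/2 → seg 0, τ=1/2; S=1+-175/47·τ+0·τ²+32/47·τ³=-73/94

  seg 0: a=1 b=-175/47 c=0 d=32/47
  seg 1: a=-1 b=209/47 c=192/47 d=-119/47
  seg 2: a=5 b=236/47 c=-165/47 d=55/141
S(1/2) = -73/94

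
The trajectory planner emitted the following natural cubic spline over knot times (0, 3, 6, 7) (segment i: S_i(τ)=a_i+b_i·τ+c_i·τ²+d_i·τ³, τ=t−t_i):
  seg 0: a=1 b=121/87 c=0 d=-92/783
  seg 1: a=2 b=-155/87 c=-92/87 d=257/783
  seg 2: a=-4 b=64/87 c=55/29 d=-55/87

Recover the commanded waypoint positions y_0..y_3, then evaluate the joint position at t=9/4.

y_0=1 y_1=2 y_2=-4 y_3=-2
S(9/4) = 1295/464

y_0 = S_0(0) = a_0 = 1
y_1 = S_1(0) = a_1 = 2
y_2 = S_2(0) = a_2 = -4
y_3 = S_2(1) = -2
t_q=9/4 is in segment 0 (τ=9/4); S_0(τ)=1295/464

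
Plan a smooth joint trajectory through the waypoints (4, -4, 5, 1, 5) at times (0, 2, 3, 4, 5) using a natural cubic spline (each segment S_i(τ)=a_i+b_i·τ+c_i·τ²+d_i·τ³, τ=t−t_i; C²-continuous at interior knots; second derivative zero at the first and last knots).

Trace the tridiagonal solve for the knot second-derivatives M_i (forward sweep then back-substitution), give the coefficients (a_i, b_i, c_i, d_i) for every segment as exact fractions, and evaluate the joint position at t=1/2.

  seg 0: a=4 b=-427/43 c=0 d=255/172
  seg 1: a=-4 b=338/43 c=765/86 d=-667/86
  seg 2: a=5 b=205/86 c=-618/43 d=687/86
  seg 3: a=1 b=-103/43 c=825/86 d=-275/86
S(1/2) = -1073/1376

Δ: Δ0=-4, Δ1=9, Δ2=-4, Δ3=4
row 1: diag=6, rhs=78; c'=1/6, d'=13
row 2: denom=4−1·1/6=23/6; d'=(-78−1·13)/(23/6)=-546/23
row 3: denom=4−1·6/23=86/23; d'=(48−1·-546/23)/(86/23)=825/43
back: M3=825/43
back: M2=-546/23−6/23·825/43=-1236/43
back: M1=13−1/6·-1236/43=765/43
M: M0=0, M1=765/43, M2=-1236/43, M3=825/43, M4=0
seg 0: a=4, c=M0/2=0, d=(M1−M0)/(6·2)=255/172, b=Δ0−h0·(2M0+M1)/6=-427/43
seg 1: a=-4, c=M1/2=765/86, d=(M2−M1)/(6·1)=-667/86, b=Δ1−h1·(2M1+M2)/6=338/43
seg 2: a=5, c=M2/2=-618/43, d=(M3−M2)/(6·1)=687/86, b=Δ2−h2·(2M2+M3)/6=205/86
seg 3: a=1, c=M3/2=825/86, d=(M4−M3)/(6·1)=-275/86, b=Δ3−h3·(2M3+M4)/6=-103/43
t_q=1/2 → seg 0, τ=1/2; S=4+-427/43·τ+0·τ²+255/172·τ³=-1073/1376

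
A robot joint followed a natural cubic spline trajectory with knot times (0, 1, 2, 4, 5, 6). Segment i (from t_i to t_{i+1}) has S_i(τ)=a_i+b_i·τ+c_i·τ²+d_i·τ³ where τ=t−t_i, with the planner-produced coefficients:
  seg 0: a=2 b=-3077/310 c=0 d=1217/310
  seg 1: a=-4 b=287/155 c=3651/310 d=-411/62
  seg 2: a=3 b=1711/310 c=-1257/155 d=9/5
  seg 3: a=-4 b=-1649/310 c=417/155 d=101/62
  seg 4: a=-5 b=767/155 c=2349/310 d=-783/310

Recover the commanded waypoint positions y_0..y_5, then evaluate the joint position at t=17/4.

y_0 = S_0(0) = a_0 = 2
y_1 = S_1(0) = a_1 = -4
y_2 = S_2(0) = a_2 = 3
y_3 = S_3(0) = a_3 = -4
y_4 = S_4(0) = a_4 = -5
y_5 = S_4(1) = 5
t_q=17/4 is in segment 3 (τ=1/4); S_3(τ)=-101903/19840

y_0=2 y_1=-4 y_2=3 y_3=-4 y_4=-5 y_5=5
S(17/4) = -101903/19840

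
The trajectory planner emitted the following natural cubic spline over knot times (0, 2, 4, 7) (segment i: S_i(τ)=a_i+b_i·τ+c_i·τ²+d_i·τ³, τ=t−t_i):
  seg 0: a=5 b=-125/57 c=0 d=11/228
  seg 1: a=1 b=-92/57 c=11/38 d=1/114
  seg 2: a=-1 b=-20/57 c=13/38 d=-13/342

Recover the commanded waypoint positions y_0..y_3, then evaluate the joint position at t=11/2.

y_0 = S_0(0) = a_0 = 5
y_1 = S_1(0) = a_1 = 1
y_2 = S_2(0) = a_2 = -1
y_3 = S_2(3) = 0
t_q=11/2 is in segment 2 (τ=3/2); S_2(τ)=-269/304

y_0=5 y_1=1 y_2=-1 y_3=0
S(11/2) = -269/304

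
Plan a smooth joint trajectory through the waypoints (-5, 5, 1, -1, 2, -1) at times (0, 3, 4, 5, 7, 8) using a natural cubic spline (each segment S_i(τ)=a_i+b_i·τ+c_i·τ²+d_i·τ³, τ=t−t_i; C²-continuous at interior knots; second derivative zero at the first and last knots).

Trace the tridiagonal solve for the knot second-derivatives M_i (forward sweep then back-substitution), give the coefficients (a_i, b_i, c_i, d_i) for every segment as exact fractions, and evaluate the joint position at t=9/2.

Δ: Δ0=10/3, Δ1=-4, Δ2=-2, Δ3=3/2, Δ4=-3
row 1: diag=8, rhs=-44; c'=1/8, d'=-11/2
row 2: denom=4−1·1/8=31/8; d'=(12−1·-11/2)/(31/8)=140/31
row 3: denom=6−1·8/31=178/31; d'=(21−1·140/31)/(178/31)=511/178
row 4: denom=6−2·31/89=472/89; d'=(-27−2·511/178)/(472/89)=-1457/236
back: M4=-1457/236
back: M3=511/178−31/89·-1457/236=1185/236
back: M2=140/31−8/31·1185/236=190/59
back: M1=-11/2−1/8·190/59=-1393/236
M: M0=0, M1=-1393/236, M2=190/59, M3=1185/236, M4=-1457/236, M5=0
seg 0: a=-5, c=M0/2=0, d=(M1−M0)/(6·3)=-1393/4248, b=Δ0−h0·(2M0+M1)/6=8899/1416
seg 1: a=5, c=M1/2=-1393/472, d=(M2−M1)/(6·1)=2153/1416, b=Δ1−h1·(2M1+M2)/6=-1819/708
seg 2: a=1, c=M2/2=95/59, d=(M3−M2)/(6·1)=425/1416, b=Δ2−h2·(2M2+M3)/6=-5537/1416
seg 3: a=-1, c=M3/2=1185/472, d=(M4−M3)/(6·2)=-1321/1416, b=Δ3−h3·(2M3+M4)/6=149/708
seg 4: a=2, c=M4/2=-1457/472, d=(M5−M4)/(6·1)=1457/1416, b=Δ4−h4·(2M4+M5)/6=-667/708
t_q=9/2 → seg 2, τ=1/2; S=1+-5537/1416·τ+95/59·τ²+425/1416·τ³=-1945/3776

  seg 0: a=-5 b=8899/1416 c=0 d=-1393/4248
  seg 1: a=5 b=-1819/708 c=-1393/472 d=2153/1416
  seg 2: a=1 b=-5537/1416 c=95/59 d=425/1416
  seg 3: a=-1 b=149/708 c=1185/472 d=-1321/1416
  seg 4: a=2 b=-667/708 c=-1457/472 d=1457/1416
S(9/2) = -1945/3776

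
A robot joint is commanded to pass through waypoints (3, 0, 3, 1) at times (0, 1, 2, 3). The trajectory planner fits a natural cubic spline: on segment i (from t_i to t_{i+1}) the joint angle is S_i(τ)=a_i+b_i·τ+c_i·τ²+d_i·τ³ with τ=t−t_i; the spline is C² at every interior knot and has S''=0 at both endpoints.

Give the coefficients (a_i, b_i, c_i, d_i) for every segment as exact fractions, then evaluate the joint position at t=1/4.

Δ: Δ0=-3, Δ1=3, Δ2=-2
row 1: diag=4, rhs=36; c'=1/4, d'=9
row 2: denom=4−1·1/4=15/4; d'=(-30−1·9)/(15/4)=-52/5
back: M2=-52/5
back: M1=9−1/4·-52/5=58/5
M: M0=0, M1=58/5, M2=-52/5, M3=0
seg 0: a=3, c=M0/2=0, d=(M1−M0)/(6·1)=29/15, b=Δ0−h0·(2M0+M1)/6=-74/15
seg 1: a=0, c=M1/2=29/5, d=(M2−M1)/(6·1)=-11/3, b=Δ1−h1·(2M1+M2)/6=13/15
seg 2: a=3, c=M2/2=-26/5, d=(M3−M2)/(6·1)=26/15, b=Δ2−h2·(2M2+M3)/6=22/15
t_q=1/4 → seg 0, τ=1/4; S=3+-74/15·τ+0·τ²+29/15·τ³=115/64

  seg 0: a=3 b=-74/15 c=0 d=29/15
  seg 1: a=0 b=13/15 c=29/5 d=-11/3
  seg 2: a=3 b=22/15 c=-26/5 d=26/15
S(1/4) = 115/64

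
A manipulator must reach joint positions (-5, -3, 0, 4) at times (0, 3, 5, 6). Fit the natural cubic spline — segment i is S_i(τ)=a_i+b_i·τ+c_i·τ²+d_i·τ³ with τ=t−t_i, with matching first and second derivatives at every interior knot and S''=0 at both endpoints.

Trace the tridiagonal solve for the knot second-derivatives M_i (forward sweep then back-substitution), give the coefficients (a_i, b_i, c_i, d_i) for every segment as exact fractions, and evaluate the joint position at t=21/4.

Δ: Δ0=2/3, Δ1=3/2, Δ2=4
row 1: diag=10, rhs=5; c'=1/5, d'=1/2
row 2: denom=6−2·1/5=28/5; d'=(15−2·1/2)/(28/5)=5/2
back: M2=5/2
back: M1=1/2−1/5·5/2=0
M: M0=0, M1=0, M2=5/2, M3=0
seg 0: a=-5, c=M0/2=0, d=(M1−M0)/(6·3)=0, b=Δ0−h0·(2M0+M1)/6=2/3
seg 1: a=-3, c=M1/2=0, d=(M2−M1)/(6·2)=5/24, b=Δ1−h1·(2M1+M2)/6=2/3
seg 2: a=0, c=M2/2=5/4, d=(M3−M2)/(6·1)=-5/12, b=Δ2−h2·(2M2+M3)/6=19/6
t_q=21/4 → seg 2, τ=1/4; S=0+19/6·τ+5/4·τ²+-5/12·τ³=221/256

  seg 0: a=-5 b=2/3 c=0 d=0
  seg 1: a=-3 b=2/3 c=0 d=5/24
  seg 2: a=0 b=19/6 c=5/4 d=-5/12
S(21/4) = 221/256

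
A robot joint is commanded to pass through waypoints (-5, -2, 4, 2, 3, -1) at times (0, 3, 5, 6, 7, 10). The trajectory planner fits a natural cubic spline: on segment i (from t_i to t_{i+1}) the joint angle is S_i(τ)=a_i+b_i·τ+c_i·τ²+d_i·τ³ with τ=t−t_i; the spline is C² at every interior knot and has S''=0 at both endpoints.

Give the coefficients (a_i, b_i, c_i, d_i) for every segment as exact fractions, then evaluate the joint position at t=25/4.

Δ: Δ0=1, Δ1=3, Δ2=-2, Δ3=1, Δ4=-4/3
row 1: diag=10, rhs=12; c'=1/5, d'=6/5
row 2: denom=6−2·1/5=28/5; d'=(-30−2·6/5)/(28/5)=-81/14
row 3: denom=4−1·5/28=107/28; d'=(18−1·-81/14)/(107/28)=666/107
row 4: denom=8−1·28/107=828/107; d'=(-14−1·666/107)/(828/107)=-541/207
back: M4=-541/207
back: M3=666/107−28/107·-541/207=1430/207
back: M2=-81/14−5/28·1430/207=-1453/207
back: M1=6/5−1/5·-1453/207=539/207
M: M0=0, M1=539/207, M2=-1453/207, M3=1430/207, M4=-541/207, M5=0
seg 0: a=-5, c=M0/2=0, d=(M1−M0)/(6·3)=539/3726, b=Δ0−h0·(2M0+M1)/6=-125/414
seg 1: a=-2, c=M1/2=539/414, d=(M2−M1)/(6·2)=-166/207, b=Δ1−h1·(2M1+M2)/6=746/207
seg 2: a=4, c=M2/2=-1453/414, d=(M3−M2)/(6·1)=961/414, b=Δ2−h2·(2M2+M3)/6=-56/69
seg 3: a=2, c=M3/2=715/207, d=(M4−M3)/(6·1)=-73/46, b=Δ3−h3·(2M3+M4)/6=-359/414
seg 4: a=3, c=M4/2=-541/414, d=(M5−M4)/(6·3)=541/3726, b=Δ4−h4·(2M4+M5)/6=265/207
t_q=25/4 → seg 3, τ=1/4; S=2+-359/414·τ+715/207·τ²+-73/46·τ³=17437/8832

  seg 0: a=-5 b=-125/414 c=0 d=539/3726
  seg 1: a=-2 b=746/207 c=539/414 d=-166/207
  seg 2: a=4 b=-56/69 c=-1453/414 d=961/414
  seg 3: a=2 b=-359/414 c=715/207 d=-73/46
  seg 4: a=3 b=265/207 c=-541/414 d=541/3726
S(25/4) = 17437/8832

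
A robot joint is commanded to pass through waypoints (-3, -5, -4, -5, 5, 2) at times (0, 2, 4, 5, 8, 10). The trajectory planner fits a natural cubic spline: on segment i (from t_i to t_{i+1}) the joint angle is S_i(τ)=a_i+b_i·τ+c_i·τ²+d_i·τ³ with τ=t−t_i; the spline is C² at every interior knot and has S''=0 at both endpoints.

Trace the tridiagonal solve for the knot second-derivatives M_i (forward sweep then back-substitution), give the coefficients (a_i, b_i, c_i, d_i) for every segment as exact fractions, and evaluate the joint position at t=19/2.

  seg 0: a=-3 b=-3712/2283 c=0 d=1429/9132
  seg 1: a=-5 b=575/2283 c=1429/1522 d=-7441/18264
  seg 2: a=-4 b=-4025/4566 c=-4583/3044 d=12667/9132
  seg 3: a=-5 b=2453/9132 c=2021/761 d=-14923/27396
  seg 4: a=5 b=6829/4566 c=-6839/3044 d=6839/18264
S(19/2) = 168131/48704

Δ: Δ0=-1, Δ1=1/2, Δ2=-1, Δ3=10/3, Δ4=-3/2
row 1: diag=8, rhs=9; c'=1/4, d'=9/8
row 2: denom=6−2·1/4=11/2; d'=(-9−2·9/8)/(11/2)=-45/22
row 3: denom=8−1·2/11=86/11; d'=(26−1·-45/22)/(86/11)=617/172
row 4: denom=10−3·33/86=761/86; d'=(-29−3·617/172)/(761/86)=-6839/1522
back: M4=-6839/1522
back: M3=617/172−33/86·-6839/1522=4042/761
back: M2=-45/22−2/11·4042/761=-4583/1522
back: M1=9/8−1/4·-4583/1522=1429/761
M: M0=0, M1=1429/761, M2=-4583/1522, M3=4042/761, M4=-6839/1522, M5=0
seg 0: a=-3, c=M0/2=0, d=(M1−M0)/(6·2)=1429/9132, b=Δ0−h0·(2M0+M1)/6=-3712/2283
seg 1: a=-5, c=M1/2=1429/1522, d=(M2−M1)/(6·2)=-7441/18264, b=Δ1−h1·(2M1+M2)/6=575/2283
seg 2: a=-4, c=M2/2=-4583/3044, d=(M3−M2)/(6·1)=12667/9132, b=Δ2−h2·(2M2+M3)/6=-4025/4566
seg 3: a=-5, c=M3/2=2021/761, d=(M4−M3)/(6·3)=-14923/27396, b=Δ3−h3·(2M3+M4)/6=2453/9132
seg 4: a=5, c=M4/2=-6839/3044, d=(M5−M4)/(6·2)=6839/18264, b=Δ4−h4·(2M4+M5)/6=6829/4566
t_q=19/2 → seg 4, τ=3/2; S=5+6829/4566·τ+-6839/3044·τ²+6839/18264·τ³=168131/48704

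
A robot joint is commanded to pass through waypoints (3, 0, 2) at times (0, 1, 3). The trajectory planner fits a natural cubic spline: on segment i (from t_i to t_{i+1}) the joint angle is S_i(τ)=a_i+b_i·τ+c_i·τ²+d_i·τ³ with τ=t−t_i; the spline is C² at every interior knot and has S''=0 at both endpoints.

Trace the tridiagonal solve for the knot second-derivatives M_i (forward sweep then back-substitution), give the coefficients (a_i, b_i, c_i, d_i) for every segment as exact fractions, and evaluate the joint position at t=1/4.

Δ: Δ0=-3, Δ1=1
row 1: diag=6, rhs=24; c'=1/3, d'=4
back: M1=4
M: M0=0, M1=4, M2=0
seg 0: a=3, c=M0/2=0, d=(M1−M0)/(6·1)=2/3, b=Δ0−h0·(2M0+M1)/6=-11/3
seg 1: a=0, c=M1/2=2, d=(M2−M1)/(6·2)=-1/3, b=Δ1−h1·(2M1+M2)/6=-5/3
t_q=1/4 → seg 0, τ=1/4; S=3+-11/3·τ+0·τ²+2/3·τ³=67/32

  seg 0: a=3 b=-11/3 c=0 d=2/3
  seg 1: a=0 b=-5/3 c=2 d=-1/3
S(1/4) = 67/32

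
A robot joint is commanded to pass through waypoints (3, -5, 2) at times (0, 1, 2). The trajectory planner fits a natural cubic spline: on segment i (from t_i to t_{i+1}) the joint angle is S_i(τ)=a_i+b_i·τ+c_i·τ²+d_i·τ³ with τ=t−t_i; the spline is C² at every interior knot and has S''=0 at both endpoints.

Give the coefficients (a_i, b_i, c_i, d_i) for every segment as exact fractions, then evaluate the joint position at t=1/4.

Δ: Δ0=-8, Δ1=7
row 1: diag=4, rhs=90; c'=1/4, d'=45/2
back: M1=45/2
M: M0=0, M1=45/2, M2=0
seg 0: a=3, c=M0/2=0, d=(M1−M0)/(6·1)=15/4, b=Δ0−h0·(2M0+M1)/6=-47/4
seg 1: a=-5, c=M1/2=45/4, d=(M2−M1)/(6·1)=-15/4, b=Δ1−h1·(2M1+M2)/6=-1/2
t_q=1/4 → seg 0, τ=1/4; S=3+-47/4·τ+0·τ²+15/4·τ³=31/256

  seg 0: a=3 b=-47/4 c=0 d=15/4
  seg 1: a=-5 b=-1/2 c=45/4 d=-15/4
S(1/4) = 31/256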